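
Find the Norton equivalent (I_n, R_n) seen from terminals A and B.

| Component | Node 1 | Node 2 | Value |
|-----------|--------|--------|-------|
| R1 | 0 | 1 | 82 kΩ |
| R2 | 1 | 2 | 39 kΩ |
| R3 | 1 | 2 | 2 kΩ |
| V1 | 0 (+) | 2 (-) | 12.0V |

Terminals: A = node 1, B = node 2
Find the Thévenin equivalent first; then I_n = V_th/R_th and R_n = R_th.
Step 1 — V_th is the open-circuit voltage V_A - V_B (nothing connected across the terminals).
Nodal analysis, taking node 2 as the 0 V reference.
Source V1 fixes V_0 = 12 V.
KCL at each unknown node (sum of currents leaving = 0; resistances in Ω):
  Node 1: (V_1 - 12)/82000 + (V_1 - 0)/39000 + (V_1 - 0)/2000 = 0
Collecting terms: 0.0005378 × V_1 = 0.0001463  =>  V_1 = 0.2721 V
V_th = V_1 - V_2 = 0.2721 - 0 = 0.2721 V
Step 2 — R_th: zero the source — replace V1 by a short circuit (node 2 merges into node 0) — and find the resistance seen between A (node 1) and B (node 0).
Reduce the network between node 1 (A) and node 0 (B) by series/parallel combination:
  Rp1 = R1 ‖ R2 ‖ R3 (parallel, all between nodes 0 and 1) = 1/(1/82000 + 1/39000 + 1/2000) = 1859 Ω
R_th = 1.859 kΩ
I_n = V_th/R_th = 0.2721/1859 = 0.0001463 A, and R_n = R_th = 1.859 kΩ

Final answer: I_n = 0.0001463 A, R_n = 1.859 kΩ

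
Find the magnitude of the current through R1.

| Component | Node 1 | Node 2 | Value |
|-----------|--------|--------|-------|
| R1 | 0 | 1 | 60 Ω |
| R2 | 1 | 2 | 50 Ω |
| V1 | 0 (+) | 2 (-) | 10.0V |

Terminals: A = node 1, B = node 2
Nodal analysis, taking node 2 as the 0 V reference.
Source V1 fixes V_0 = 10 V.
KCL at each unknown node (sum of currents leaving = 0; resistances in Ω):
  Node 1: (V_1 - 10)/60 + (V_1 - 0)/50 = 0
Collecting terms: 0.03667 × V_1 = 0.1667  =>  V_1 = 4.545 V
I_R1 = (V_0 - V_1)/R1 = (10 - 4.545)/60 = 0.09091 A
|I_R1| = 0.09091 A

Final answer: |I_R1| = 0.09091 A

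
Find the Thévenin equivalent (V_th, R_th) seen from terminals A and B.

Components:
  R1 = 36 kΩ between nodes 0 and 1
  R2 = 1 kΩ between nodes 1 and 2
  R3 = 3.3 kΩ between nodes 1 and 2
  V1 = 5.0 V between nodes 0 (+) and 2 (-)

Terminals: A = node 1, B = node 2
Step 1 — V_th is the open-circuit voltage V_A - V_B (nothing connected across the terminals).
Nodal analysis, taking node 2 as the 0 V reference.
Source V1 fixes V_0 = 5 V.
KCL at each unknown node (sum of currents leaving = 0; resistances in Ω):
  Node 1: (V_1 - 5)/36000 + (V_1 - 0)/1000 + (V_1 - 0)/3300 = 0
Collecting terms: 0.001331 × V_1 = 0.0001389  =>  V_1 = 0.1044 V
V_th = V_1 - V_2 = 0.1044 - 0 = 0.1044 V
Step 2 — R_th: zero the source — replace V1 by a short circuit (node 2 merges into node 0) — and find the resistance seen between A (node 1) and B (node 0).
Reduce the network between node 1 (A) and node 0 (B) by series/parallel combination:
  Rp1 = R1 ‖ R2 ‖ R3 (parallel, all between nodes 0 and 1) = 1/(1/36000 + 1/1000 + 1/3300) = 751.4 Ω
R_th = 751.4 Ω

Final answer: V_th = 0.1044 V, R_th = 751.4 Ω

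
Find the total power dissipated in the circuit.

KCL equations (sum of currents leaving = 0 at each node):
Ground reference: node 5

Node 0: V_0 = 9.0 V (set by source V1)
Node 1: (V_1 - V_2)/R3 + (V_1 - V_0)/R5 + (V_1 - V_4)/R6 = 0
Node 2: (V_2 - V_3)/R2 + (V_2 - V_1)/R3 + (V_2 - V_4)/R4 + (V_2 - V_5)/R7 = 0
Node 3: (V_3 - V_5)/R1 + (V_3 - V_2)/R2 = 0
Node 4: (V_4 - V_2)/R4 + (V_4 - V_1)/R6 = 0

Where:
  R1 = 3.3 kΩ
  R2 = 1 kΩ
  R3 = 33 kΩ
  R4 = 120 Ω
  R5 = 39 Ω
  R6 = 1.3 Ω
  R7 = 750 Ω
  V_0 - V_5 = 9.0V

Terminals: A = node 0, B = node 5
Nodal analysis, taking node 5 as the 0 V reference.
Source V1 fixes V_0 = 9 V.
KCL at each unknown node (sum of currents leaving = 0; resistances in Ω):
  Node 1: (V_1 - V_2)/33000 + (V_1 - 9)/39 + (V_1 - V_4)/1.3 = 0
  Node 2: (V_2 - V_3)/1000 + (V_2 - V_1)/33000 + (V_2 - V_4)/120 + (V_2 - 0)/750 = 0
  Node 3: (V_3 - 0)/3300 + (V_3 - V_2)/1000 = 0
  Node 4: (V_4 - V_2)/120 + (V_4 - V_1)/1.3 = 0
Collecting terms (coefficients in siemens):
  0.7949·V_1 - 0.0000303·V_2 - 0.7692·V_4 = 0.2308
  0.0107·V_2 - 0.0000303·V_1 - 0.001·V_3 - 0.008333·V_4 = 0
  0.001303·V_3 - 0.001·V_2 = 0
  0.7776·V_4 - 0.7692·V_1 - 0.008333·V_2 = 0
Solving these 4 simultaneous equations (Gaussian elimination) gives:
  V_1 = 8.56 V, V_2 = 7.198 V, V_3 = 5.524 V, V_4 = 8.546 V
Power in each resistor, P = (ΔV)²/R:
  P_R1 = (5.524 - 0)²/3300 = 0.009247 W
  P_R2 = (7.198 - 5.524)²/1000 = 0.002802 W
  P_R3 = (8.56 - 7.198)²/33000 = 0.00005623 W
  P_R4 = (7.198 - 8.546)²/120 = 0.01513 W
  P_R5 = (9 - 8.56)²/39 = 0.004955 W
  P_R6 = (8.56 - 8.546)²/1.3 = 0.000164 W
  P_R7 = (7.198 - 0)²/750 = 0.06908 W
P_total = P_R1 + P_R2 + P_R3 + P_R4 + P_R5 + P_R6 + P_R7 = 0.1014 W

Final answer: 0.1014 W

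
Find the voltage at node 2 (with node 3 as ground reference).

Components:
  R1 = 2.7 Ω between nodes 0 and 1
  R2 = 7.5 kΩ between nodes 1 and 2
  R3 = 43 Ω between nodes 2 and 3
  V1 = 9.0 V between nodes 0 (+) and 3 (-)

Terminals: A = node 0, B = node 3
Nodal analysis, taking node 3 as the 0 V reference.
Source V1 fixes V_0 = 9 V.
KCL at each unknown node (sum of currents leaving = 0; resistances in Ω):
  Node 1: (V_1 - 9)/2.7 + (V_1 - V_2)/7500 = 0
  Node 2: (V_2 - V_1)/7500 + (V_2 - 0)/43 = 0
Collecting terms (coefficients in siemens):
  0.3705·V_1 - 0.0001333·V_2 = 3.333
  0.02339·V_2 - 0.0001333·V_1 = 0
Determinant D = (0.3705)(0.02339) - (-0.0001333)(-0.0001333) = 0.008666
V_1 = [(3.333)(0.02339) - (-0.0001333)(0)]/D = 8.997 V
V_2 = [(0.3705)(0) - (3.333)(-0.0001333)]/D = 0.05129 V
The requested potential is V_2 = 0.05129 V.

Final answer: V_2 = 0.05129 V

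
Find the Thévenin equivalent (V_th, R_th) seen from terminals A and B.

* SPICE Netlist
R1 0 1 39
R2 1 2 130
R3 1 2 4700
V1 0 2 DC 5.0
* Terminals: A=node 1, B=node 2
Step 1 — V_th is the open-circuit voltage V_A - V_B (nothing connected across the terminals).
Nodal analysis, taking node 2 as the 0 V reference.
Source V1 fixes V_0 = 5 V.
KCL at each unknown node (sum of currents leaving = 0; resistances in Ω):
  Node 1: (V_1 - 5)/39 + (V_1 - 0)/130 + (V_1 - 0)/4700 = 0
Collecting terms: 0.03355 × V_1 = 0.1282  =>  V_1 = 3.822 V
V_th = V_1 - V_2 = 3.822 - 0 = 3.822 V
Step 2 — R_th: zero the source — replace V1 by a short circuit (node 2 merges into node 0) — and find the resistance seen between A (node 1) and B (node 0).
Reduce the network between node 1 (A) and node 0 (B) by series/parallel combination:
  Rp1 = R1 ‖ R2 ‖ R3 (parallel, all between nodes 0 and 1) = 1/(1/39 + 1/130 + 1/4700) = 29.81 Ω
R_th = 29.81 Ω

Final answer: V_th = 3.822 V, R_th = 29.81 Ω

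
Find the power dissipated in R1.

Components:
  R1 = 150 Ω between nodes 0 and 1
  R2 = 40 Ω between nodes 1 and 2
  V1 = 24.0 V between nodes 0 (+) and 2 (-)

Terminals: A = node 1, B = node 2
Nodal analysis, taking node 2 as the 0 V reference.
Source V1 fixes V_0 = 24 V.
KCL at each unknown node (sum of currents leaving = 0; resistances in Ω):
  Node 1: (V_1 - 24)/150 + (V_1 - 0)/40 = 0
Collecting terms: 0.03167 × V_1 = 0.16  =>  V_1 = 5.053 V
I_R1 = (V_0 - V_1)/R1 = (24 - 5.053)/150 = 0.1263 A
P_R1 = I_R1² × R1 = (0.1263)² × 150 = 2.393 W

Final answer: 2.393 W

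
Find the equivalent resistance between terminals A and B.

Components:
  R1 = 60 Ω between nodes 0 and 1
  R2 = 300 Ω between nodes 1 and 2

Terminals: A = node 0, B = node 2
Reduce the network between node 0 (A) and node 2 (B) by series/parallel combination:
  Rs1 = R1 + R2 (series, joined only at node 1) = 60 + 300 = 360 Ω
R_eq = 360 Ω

Final answer: 360 Ω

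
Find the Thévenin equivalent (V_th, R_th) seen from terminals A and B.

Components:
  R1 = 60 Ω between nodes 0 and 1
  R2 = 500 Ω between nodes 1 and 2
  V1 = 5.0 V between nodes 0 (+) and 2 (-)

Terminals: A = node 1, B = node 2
Step 1 — V_th is the open-circuit voltage V_A - V_B (nothing connected across the terminals).
Nodal analysis, taking node 2 as the 0 V reference.
Source V1 fixes V_0 = 5 V.
KCL at each unknown node (sum of currents leaving = 0; resistances in Ω):
  Node 1: (V_1 - 5)/60 + (V_1 - 0)/500 = 0
Collecting terms: 0.01867 × V_1 = 0.08333  =>  V_1 = 4.464 V
V_th = V_1 - V_2 = 4.464 - 0 = 4.464 V
Step 2 — R_th: zero the source — replace V1 by a short circuit (node 2 merges into node 0) — and find the resistance seen between A (node 1) and B (node 0).
Reduce the network between node 1 (A) and node 0 (B) by series/parallel combination:
  Rp1 = R1 ‖ R2 (parallel, both between nodes 0 and 1) = 1/(1/60 + 1/500) = 53.57 Ω
R_th = 53.57 Ω

Final answer: V_th = 4.464 V, R_th = 53.57 Ω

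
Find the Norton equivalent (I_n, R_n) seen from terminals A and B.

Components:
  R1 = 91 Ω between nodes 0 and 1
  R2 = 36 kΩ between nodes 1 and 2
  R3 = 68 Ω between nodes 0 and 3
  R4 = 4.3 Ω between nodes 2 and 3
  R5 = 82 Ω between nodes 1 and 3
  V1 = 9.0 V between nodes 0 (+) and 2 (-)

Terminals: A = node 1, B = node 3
Find the Thévenin equivalent first; then I_n = V_th/R_th and R_n = R_th.
Step 1 — V_th is the open-circuit voltage V_A - V_B (nothing connected across the terminals).
Nodal analysis, taking node 2 as the 0 V reference.
Source V1 fixes V_0 = 9 V.
KCL at each unknown node (sum of currents leaving = 0; resistances in Ω):
  Node 1: (V_1 - 9)/91 + (V_1 - 0)/36000 + (V_1 - V_3)/82 = 0
  Node 3: (V_3 - 9)/68 + (V_3 - 0)/4.3 + (V_3 - V_1)/82 = 0
Collecting terms (coefficients in siemens):
  0.02321·V_1 - 0.0122·V_3 = 0.0989
  0.2595·V_3 - 0.0122·V_1 = 0.1324
Determinant D = (0.02321)(0.2595) - (-0.0122)(-0.0122) = 0.005874
V_1 = [(0.0989)(0.2595) - (-0.0122)(0.1324)]/D = 4.643 V
V_3 = [(0.02321)(0.1324) - (0.0989)(-0.0122)]/D = 0.7284 V
V_th = V_1 - V_3 = 4.643 - 0.7284 = 3.915 V
Step 2 — R_th: zero the source — replace V1 by a short circuit (node 2 merges into node 0) — and find the resistance seen between A (node 1) and B (node 3).
Reduce the network between node 1 (A) and node 3 (B) by series/parallel combination:
  Rp1 = R1 ‖ R2 (parallel, both between nodes 0 and 1) = 1/(1/91 + 1/36000) = 90.77 Ω
  Rp2 = R3 ‖ R4 (parallel, both between nodes 0 and 3) = 1/(1/68 + 1/4.3) = 4.044 Ω
  Rs1 = Rp1 + Rp2 (series, joined only at node 0) = 90.77 + 4.044 = 94.81 Ω
  Rp3 = R5 ‖ Rs1 (parallel, both between nodes 1 and 3) = 1/(1/82 + 1/94.81) = 43.97 Ω
R_th = 43.97 Ω
I_n = V_th/R_th = 3.915/43.97 = 0.08904 A, and R_n = R_th = 43.97 Ω

Final answer: I_n = 0.08904 A, R_n = 43.97 Ω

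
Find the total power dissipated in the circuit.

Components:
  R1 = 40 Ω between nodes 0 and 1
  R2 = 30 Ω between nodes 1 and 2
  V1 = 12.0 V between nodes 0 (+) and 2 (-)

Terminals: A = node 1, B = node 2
Nodal analysis, taking node 2 as the 0 V reference.
Source V1 fixes V_0 = 12 V.
KCL at each unknown node (sum of currents leaving = 0; resistances in Ω):
  Node 1: (V_1 - 12)/40 + (V_1 - 0)/30 = 0
Collecting terms: 0.05833 × V_1 = 0.3  =>  V_1 = 5.143 V
Power in each resistor, P = (ΔV)²/R:
  P_R1 = (12 - 5.143)²/40 = 1.176 W
  P_R2 = (5.143 - 0)²/30 = 0.8816 W
P_total = P_R1 + P_R2 = 2.057 W

Final answer: 2.057 W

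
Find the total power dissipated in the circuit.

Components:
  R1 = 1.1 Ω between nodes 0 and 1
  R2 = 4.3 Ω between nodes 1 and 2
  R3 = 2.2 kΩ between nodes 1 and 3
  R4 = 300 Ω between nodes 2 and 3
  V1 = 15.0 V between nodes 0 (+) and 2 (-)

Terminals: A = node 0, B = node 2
Nodal analysis, taking node 2 as the 0 V reference.
Source V1 fixes V_0 = 15 V.
KCL at each unknown node (sum of currents leaving = 0; resistances in Ω):
  Node 1: (V_1 - 15)/1.1 + (V_1 - 0)/4.3 + (V_1 - V_3)/2200 = 0
  Node 3: (V_3 - V_1)/2200 + (V_3 - 0)/300 = 0
Collecting terms (coefficients in siemens):
  1.142·V_1 - 0.0004545·V_3 = 13.64
  0.003788·V_3 - 0.0004545·V_1 = 0
Determinant D = (1.142)(0.003788) - (-0.0004545)(-0.0004545) = 0.004326
V_1 = [(13.64)(0.003788) - (-0.0004545)(0)]/D = 11.94 V
V_3 = [(1.142)(0) - (13.64)(-0.0004545)]/D = 1.433 V
Power in each resistor, P = (ΔV)²/R:
  P_R1 = (15 - 11.94)²/1.1 = 8.511 W
  P_R2 = (11.94 - 0)²/4.3 = 33.16 W
  P_R3 = (11.94 - 1.433)²/2200 = 0.05018 W
  P_R4 = (0 - 1.433)²/300 = 0.006843 W
P_total = P_R1 + P_R2 + P_R3 + P_R4 = 41.72 W

Final answer: 41.72 W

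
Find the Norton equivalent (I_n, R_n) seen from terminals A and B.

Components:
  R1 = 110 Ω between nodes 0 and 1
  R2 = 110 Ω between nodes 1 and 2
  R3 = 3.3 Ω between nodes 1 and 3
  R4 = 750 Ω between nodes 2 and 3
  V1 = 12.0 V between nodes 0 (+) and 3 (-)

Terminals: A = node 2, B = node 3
Find the Thévenin equivalent first; then I_n = V_th/R_th and R_n = R_th.
Step 1 — V_th is the open-circuit voltage V_A - V_B (nothing connected across the terminals).
Nodal analysis, taking node 3 as the 0 V reference.
Source V1 fixes V_0 = 12 V.
KCL at each unknown node (sum of currents leaving = 0; resistances in Ω):
  Node 1: (V_1 - 12)/110 + (V_1 - V_2)/110 + (V_1 - 0)/3.3 = 0
  Node 2: (V_2 - V_1)/110 + (V_2 - 0)/750 = 0
Collecting terms (coefficients in siemens):
  0.3212·V_1 - 0.009091·V_2 = 0.1091
  0.01042·V_2 - 0.009091·V_1 = 0
Determinant D = (0.3212)(0.01042) - (-0.009091)(-0.009091) = 0.003266
V_1 = [(0.1091)(0.01042) - (-0.009091)(0)]/D = 0.3482 V
V_2 = [(0.3212)(0) - (0.1091)(-0.009091)]/D = 0.3037 V
V_th = V_2 - V_3 = 0.3037 - 0 = 0.3037 V
Step 2 — R_th: zero the source — replace V1 by a short circuit (node 3 merges into node 0) — and find the resistance seen between A (node 2) and B (node 0).
Reduce the network between node 2 (A) and node 0 (B) by series/parallel combination:
  Rp1 = R1 ‖ R3 (parallel, both between nodes 0 and 1) = 1/(1/110 + 1/3.3) = 3.204 Ω
  Rs1 = R2 + Rp1 (series, joined only at node 1) = 110 + 3.204 = 113.2 Ω
  Rp2 = R4 ‖ Rs1 (parallel, both between nodes 0 and 2) = 1/(1/750 + 1/113.2) = 98.36 Ω
R_th = 98.36 Ω
I_n = V_th/R_th = 0.3037/98.36 = 0.003087 A, and R_n = R_th = 98.36 Ω

Final answer: I_n = 0.003087 A, R_n = 98.36 Ω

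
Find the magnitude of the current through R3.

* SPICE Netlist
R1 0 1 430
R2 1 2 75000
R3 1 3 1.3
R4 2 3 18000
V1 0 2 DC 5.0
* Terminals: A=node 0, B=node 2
Nodal analysis, taking node 2 as the 0 V reference.
Source V1 fixes V_0 = 5 V.
KCL at each unknown node (sum of currents leaving = 0; resistances in Ω):
  Node 1: (V_1 - 5)/430 + (V_1 - 0)/75000 + (V_1 - V_3)/1.3 = 0
  Node 3: (V_3 - V_1)/1.3 + (V_3 - 0)/18000 = 0
Collecting terms (coefficients in siemens):
  0.7716·V_1 - 0.7692·V_3 = 0.01163
  0.7693·V_3 - 0.7692·V_1 = 0
Determinant D = (0.7716)(0.7693) - (-0.7692)(-0.7692) = 0.001842
V_1 = [(0.01163)(0.7693) - (-0.7692)(0)]/D = 4.856 V
V_3 = [(0.7716)(0) - (0.01163)(-0.7692)]/D = 4.856 V
I_R3 = (V_1 - V_3)/R3 = (4.856 - 4.856)/1.3 = 0.0002698 A
|I_R3| = 0.0002698 A

Final answer: |I_R3| = 0.0002698 A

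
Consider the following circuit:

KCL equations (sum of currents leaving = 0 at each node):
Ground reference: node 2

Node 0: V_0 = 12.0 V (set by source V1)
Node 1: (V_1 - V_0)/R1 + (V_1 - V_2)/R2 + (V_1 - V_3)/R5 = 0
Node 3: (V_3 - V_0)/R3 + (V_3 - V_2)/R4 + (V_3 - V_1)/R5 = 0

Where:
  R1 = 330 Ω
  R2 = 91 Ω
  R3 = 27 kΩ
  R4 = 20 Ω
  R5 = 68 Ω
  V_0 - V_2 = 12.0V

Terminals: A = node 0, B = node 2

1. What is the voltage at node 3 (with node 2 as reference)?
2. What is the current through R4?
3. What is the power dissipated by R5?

Nodal analysis, taking node 2 as the 0 V reference.
Source V1 fixes V_0 = 12 V.
KCL at each unknown node (sum of currents leaving = 0; resistances in Ω):
  Node 1: (V_1 - 12)/330 + (V_1 - 0)/91 + (V_1 - V_3)/68 = 0
  Node 3: (V_3 - 12)/27000 + (V_3 - 0)/20 + (V_3 - V_1)/68 = 0
Collecting terms (coefficients in siemens):
  0.02873·V_1 - 0.01471·V_3 = 0.03636
  0.06474·V_3 - 0.01471·V_1 = 0.0004444
Determinant D = (0.02873)(0.06474) - (-0.01471)(-0.01471) = 0.001643
V_1 = [(0.03636)(0.06474) - (-0.01471)(0.0004444)]/D = 1.436 V
V_3 = [(0.02873)(0.0004444) - (0.03636)(-0.01471)]/D = 0.3331 V
Part 1:
  Read off the nodal solution: V_3 = 0.3331 V
Part 2:
  I_R4 = (V_2 - V_3)/R4 = (0 - 0.3331)/20 = -0.01666 A
  Magnitude: I_R4 = 0.01666 A
Part 3:
  I_R5 = (V_1 - V_3)/R5 = (1.436 - 0.3331)/68 = 0.01623 A
  P_R5 = I_R5² × R5 = (0.01623)² × 68 = 0.0179 W

Final answers:
1. V_3 = 0.3331 V
2. I_R4 = 0.01666 A
3. P_R5 = 0.0179 W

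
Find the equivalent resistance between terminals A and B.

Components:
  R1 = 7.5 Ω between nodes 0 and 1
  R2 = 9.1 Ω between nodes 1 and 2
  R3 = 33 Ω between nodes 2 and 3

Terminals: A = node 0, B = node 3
Reduce the network between node 0 (A) and node 3 (B) by series/parallel combination:
  Rs1 = R1 + R2 (series, joined only at node 1) = 7.5 + 9.1 = 16.6 Ω
  Rs2 = R3 + Rs1 (series, joined only at node 2) = 33 + 16.6 = 49.6 Ω
R_eq = 49.6 Ω

Final answer: 49.6 Ω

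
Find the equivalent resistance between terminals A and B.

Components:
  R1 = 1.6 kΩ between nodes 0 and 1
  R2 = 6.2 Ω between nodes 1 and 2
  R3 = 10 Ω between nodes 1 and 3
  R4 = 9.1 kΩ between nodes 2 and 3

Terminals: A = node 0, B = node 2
Reduce the network between node 0 (A) and node 2 (B) by series/parallel combination:
  Rs1 = R3 + R4 (series, joined only at node 3) = 10 + 9100 = 9110 Ω
  Rp1 = R2 ‖ Rs1 (parallel, both between nodes 1 and 2) = 1/(1/6.2 + 1/9110) = 6.196 Ω
  Rs2 = R1 + Rp1 (series, joined only at node 1) = 1600 + 6.196 = 1606 Ω
R_eq = 1.606 kΩ

Final answer: 1.606 kΩ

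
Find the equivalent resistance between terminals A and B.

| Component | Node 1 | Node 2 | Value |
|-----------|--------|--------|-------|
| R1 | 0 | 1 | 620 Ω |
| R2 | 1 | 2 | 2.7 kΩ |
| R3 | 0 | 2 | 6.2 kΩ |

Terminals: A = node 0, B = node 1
Reduce the network between node 0 (A) and node 1 (B) by series/parallel combination:
  Rs1 = R3 + R2 (series, joined only at node 2) = 6200 + 2700 = 8900 Ω
  Rp1 = R1 ‖ Rs1 (parallel, both between nodes 0 and 1) = 1/(1/620 + 1/8900) = 579.6 Ω
R_eq = 579.6 Ω

Final answer: 579.6 Ω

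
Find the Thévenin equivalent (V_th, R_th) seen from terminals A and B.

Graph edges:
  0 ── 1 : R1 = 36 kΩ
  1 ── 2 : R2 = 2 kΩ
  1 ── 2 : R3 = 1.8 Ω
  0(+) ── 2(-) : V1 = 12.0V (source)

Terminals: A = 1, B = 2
Step 1 — V_th is the open-circuit voltage V_A - V_B (nothing connected across the terminals).
Nodal analysis, taking node 2 as the 0 V reference.
Source V1 fixes V_0 = 12 V.
KCL at each unknown node (sum of currents leaving = 0; resistances in Ω):
  Node 1: (V_1 - 12)/36000 + (V_1 - 0)/2000 + (V_1 - 0)/1.8 = 0
Collecting terms: 0.5561 × V_1 = 0.0003333  =>  V_1 = 0.0005994 V
V_th = V_1 - V_2 = 0.0005994 - 0 = 0.0005994 V
Step 2 — R_th: zero the source — replace V1 by a short circuit (node 2 merges into node 0) — and find the resistance seen between A (node 1) and B (node 0).
Reduce the network between node 1 (A) and node 0 (B) by series/parallel combination:
  Rp1 = R1 ‖ R2 ‖ R3 (parallel, all between nodes 0 and 1) = 1/(1/36000 + 1/2000 + 1/1.8) = 1.798 Ω
R_th = 1.798 Ω

Final answer: V_th = 0.0005994 V, R_th = 1.798 Ω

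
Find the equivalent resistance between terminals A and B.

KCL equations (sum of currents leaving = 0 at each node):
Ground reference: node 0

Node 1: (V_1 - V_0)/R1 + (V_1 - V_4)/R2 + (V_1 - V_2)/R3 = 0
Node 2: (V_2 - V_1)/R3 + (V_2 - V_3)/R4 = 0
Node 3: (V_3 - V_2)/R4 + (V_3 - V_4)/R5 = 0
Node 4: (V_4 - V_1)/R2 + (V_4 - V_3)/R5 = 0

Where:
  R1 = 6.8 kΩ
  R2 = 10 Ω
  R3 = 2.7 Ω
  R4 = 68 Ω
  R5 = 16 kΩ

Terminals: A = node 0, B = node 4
Reduce the network between node 0 (A) and node 4 (B) by series/parallel combination:
  Rs1 = R3 + R4 (series, joined only at node 2) = 2.7 + 68 = 70.7 Ω
  Rs2 = R5 + Rs1 (series, joined only at node 3) = 16000 + 70.7 = 16070 Ω
  Rp1 = R2 ‖ Rs2 (parallel, both between nodes 1 and 4) = 1/(1/10 + 1/16070) = 9.994 Ω
  Rs3 = R1 + Rp1 (series, joined only at node 1) = 6800 + 9.994 = 6810 Ω
R_eq = 6.81 kΩ

Final answer: 6.81 kΩ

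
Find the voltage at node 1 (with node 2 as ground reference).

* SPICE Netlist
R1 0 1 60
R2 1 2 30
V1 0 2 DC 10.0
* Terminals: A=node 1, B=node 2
Nodal analysis, taking node 2 as the 0 V reference.
Source V1 fixes V_0 = 10 V.
KCL at each unknown node (sum of currents leaving = 0; resistances in Ω):
  Node 1: (V_1 - 10)/60 + (V_1 - 0)/30 = 0
Collecting terms: 0.05 × V_1 = 0.1667  =>  V_1 = 3.333 V
The requested potential is V_1 = 3.333 V.

Final answer: V_1 = 3.333 V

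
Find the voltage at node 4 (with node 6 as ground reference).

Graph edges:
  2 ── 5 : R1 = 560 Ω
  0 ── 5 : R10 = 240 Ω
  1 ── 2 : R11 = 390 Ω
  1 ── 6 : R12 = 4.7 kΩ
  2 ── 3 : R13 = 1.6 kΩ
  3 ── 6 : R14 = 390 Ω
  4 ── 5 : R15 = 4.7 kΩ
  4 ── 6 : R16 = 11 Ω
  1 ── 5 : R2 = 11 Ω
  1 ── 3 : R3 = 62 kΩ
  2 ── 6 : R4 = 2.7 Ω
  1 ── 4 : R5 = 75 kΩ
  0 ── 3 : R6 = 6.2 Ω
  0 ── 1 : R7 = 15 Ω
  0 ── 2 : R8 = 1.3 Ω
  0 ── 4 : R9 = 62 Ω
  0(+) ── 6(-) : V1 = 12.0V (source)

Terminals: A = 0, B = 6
Nodal analysis, taking node 6 as the 0 V reference.
Source V1 fixes V_0 = 12 V.
KCL at each unknown node (sum of currents leaving = 0; resistances in Ω):
  Node 1: (V_1 - V_5)/11 + (V_1 - V_3)/62000 + (V_1 - V_4)/75000 + (V_1 - 12)/15 + (V_1 - V_2)/390 + (V_1 - 0)/4700 = 0
  Node 2: (V_2 - V_5)/560 + (V_2 - 0)/2.7 + (V_2 - 12)/1.3 + (V_2 - V_1)/390 + (V_2 - V_3)/1600 = 0
  Node 3: (V_3 - V_1)/62000 + (V_3 - 12)/6.2 + (V_3 - V_2)/1600 + (V_3 - 0)/390 = 0
  Node 4: (V_4 - V_1)/75000 + (V_4 - 12)/62 + (V_4 - V_5)/4700 + (V_4 - 0)/11 = 0
  Node 5: (V_5 - V_2)/560 + (V_5 - V_1)/11 + (V_5 - 12)/240 + (V_5 - V_4)/4700 = 0
Collecting terms (coefficients in siemens):
  0.1604·V_1 - 0.002564·V_2 - 0.00001613·V_3 - 0.00001333·V_4 - 0.09091·V_5 = 0.8
  1.145·V_2 - 0.002564·V_1 - 0.000625·V_3 - 0.001786·V_5 = 9.231
  0.1645·V_3 - 0.00001613·V_1 - 0.000625·V_2 = 1.935
  0.1073·V_4 - 0.00001333·V_1 - 0.0002128·V_5 = 0.1935
  0.09707·V_5 - 0.09091·V_1 - 0.001786·V_2 - 0.0002128·V_4 = 0.05
Solving these 5 simultaneous equations (Gaussian elimination) gives:
  V_1 = 11.72 V, V_2 = 8.116 V, V_3 = 11.8 V, V_4 = 1.829 V
  V_5 = 11.64 V
The requested potential is V_4 = 1.829 V.

Final answer: V_4 = 1.829 V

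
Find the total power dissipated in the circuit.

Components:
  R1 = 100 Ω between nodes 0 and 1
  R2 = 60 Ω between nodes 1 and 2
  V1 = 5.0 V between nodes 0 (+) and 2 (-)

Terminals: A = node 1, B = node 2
Nodal analysis, taking node 2 as the 0 V reference.
Source V1 fixes V_0 = 5 V.
KCL at each unknown node (sum of currents leaving = 0; resistances in Ω):
  Node 1: (V_1 - 5)/100 + (V_1 - 0)/60 = 0
Collecting terms: 0.02667 × V_1 = 0.05  =>  V_1 = 1.875 V
Power in each resistor, P = (ΔV)²/R:
  P_R1 = (5 - 1.875)²/100 = 0.09766 W
  P_R2 = (1.875 - 0)²/60 = 0.05859 W
P_total = P_R1 + P_R2 = 0.1562 W

Final answer: 0.1562 W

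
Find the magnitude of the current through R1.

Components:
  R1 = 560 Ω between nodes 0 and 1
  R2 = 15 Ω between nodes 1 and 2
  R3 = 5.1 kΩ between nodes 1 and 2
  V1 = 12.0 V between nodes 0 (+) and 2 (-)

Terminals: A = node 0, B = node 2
Nodal analysis, taking node 2 as the 0 V reference.
Source V1 fixes V_0 = 12 V.
KCL at each unknown node (sum of currents leaving = 0; resistances in Ω):
  Node 1: (V_1 - 12)/560 + (V_1 - 0)/15 + (V_1 - 0)/5100 = 0
Collecting terms: 0.06865 × V_1 = 0.02143  =>  V_1 = 0.3121 V
I_R1 = (V_0 - V_1)/R1 = (12 - 0.3121)/560 = 0.02087 A
|I_R1| = 0.02087 A

Final answer: |I_R1| = 0.02087 A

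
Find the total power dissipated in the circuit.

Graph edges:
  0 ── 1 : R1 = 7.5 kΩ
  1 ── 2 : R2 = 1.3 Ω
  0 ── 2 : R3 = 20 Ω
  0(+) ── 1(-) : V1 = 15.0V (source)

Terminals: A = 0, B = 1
Nodal analysis, taking node 1 as the 0 V reference.
Source V1 fixes V_0 = 15 V.
KCL at each unknown node (sum of currents leaving = 0; resistances in Ω):
  Node 2: (V_2 - 0)/1.3 + (V_2 - 15)/20 = 0
Collecting terms: 0.8192 × V_2 = 0.75  =>  V_2 = 0.9155 V
Power in each resistor, P = (ΔV)²/R:
  P_R1 = (15 - 0)²/7500 = 0.03 W
  P_R2 = (0 - 0.9155)²/1.3 = 0.6447 W
  P_R3 = (15 - 0.9155)²/20 = 9.919 W
P_total = P_R1 + P_R2 + P_R3 = 10.59 W

Final answer: 10.59 W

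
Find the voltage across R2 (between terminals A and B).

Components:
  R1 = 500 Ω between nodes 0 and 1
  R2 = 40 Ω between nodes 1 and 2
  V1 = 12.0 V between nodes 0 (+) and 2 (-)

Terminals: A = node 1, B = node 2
R1 and R2 are in series across V1 (node 0 → node 1 → node 2), and the output A–B is taken across R2, so this is a voltage divider.
Series current: I = V1/(R1 + R2) = 12/(500 + 40) = 12/540 = 0.02222 A
V_R2 = I × R2 = V1 × R2/(R1 + R2) = 12 × 40/540 = 0.8889 V

Final answer: 0.8889 V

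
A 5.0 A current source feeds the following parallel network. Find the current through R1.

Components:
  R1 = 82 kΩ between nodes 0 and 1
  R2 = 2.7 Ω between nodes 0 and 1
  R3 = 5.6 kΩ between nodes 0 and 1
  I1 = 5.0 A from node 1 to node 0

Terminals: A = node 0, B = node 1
All resistors sit directly between nodes 0 and 1, so they are in parallel and share one voltage V; the full source current 5 A splits among them.
1/R_par = 1/82000 + 1/2.7 + 1/5600 = 0.3706 S  =>  R_par = 2.699 Ω
V = I × R_par = 5 × 2.699 = 13.49 V
I_R1 = V/R1 = 13.49/82000 = 0.0001645 A

Final answer: 0.0001645 A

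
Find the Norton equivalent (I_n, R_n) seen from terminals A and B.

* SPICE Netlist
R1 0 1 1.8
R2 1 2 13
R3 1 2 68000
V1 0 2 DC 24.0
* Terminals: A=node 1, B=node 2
Find the Thévenin equivalent first; then I_n = V_th/R_th and R_n = R_th.
Step 1 — V_th is the open-circuit voltage V_A - V_B (nothing connected across the terminals).
Nodal analysis, taking node 2 as the 0 V reference.
Source V1 fixes V_0 = 24 V.
KCL at each unknown node (sum of currents leaving = 0; resistances in Ω):
  Node 1: (V_1 - 24)/1.8 + (V_1 - 0)/13 + (V_1 - 0)/68000 = 0
Collecting terms: 0.6325 × V_1 = 13.33  =>  V_1 = 21.08 V
V_th = V_1 - V_2 = 21.08 - 0 = 21.08 V
Step 2 — R_th: zero the source — replace V1 by a short circuit (node 2 merges into node 0) — and find the resistance seen between A (node 1) and B (node 0).
Reduce the network between node 1 (A) and node 0 (B) by series/parallel combination:
  Rp1 = R1 ‖ R2 ‖ R3 (parallel, all between nodes 0 and 1) = 1/(1/1.8 + 1/13 + 1/68000) = 1.581 Ω
R_th = 1.581 Ω
I_n = V_th/R_th = 21.08/1.581 = 13.33 A, and R_n = R_th = 1.581 Ω

Final answer: I_n = 13.33 A, R_n = 1.581 Ω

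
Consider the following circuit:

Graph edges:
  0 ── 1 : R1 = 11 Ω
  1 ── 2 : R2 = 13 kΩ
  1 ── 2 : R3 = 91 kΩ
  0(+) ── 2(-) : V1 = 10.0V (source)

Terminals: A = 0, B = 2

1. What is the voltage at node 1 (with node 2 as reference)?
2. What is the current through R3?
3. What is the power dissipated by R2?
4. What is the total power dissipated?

Nodal analysis, taking node 2 as the 0 V reference.
Source V1 fixes V_0 = 10 V.
KCL at each unknown node (sum of currents leaving = 0; resistances in Ω):
  Node 1: (V_1 - 10)/11 + (V_1 - 0)/13000 + (V_1 - 0)/91000 = 0
Collecting terms: 0.091 × V_1 = 0.9091  =>  V_1 = 9.99 V
Part 1:
  Read off the nodal solution: V_1 = 9.99 V
Part 2:
  I_R3 = (V_1 - V_2)/R3 = (9.99 - 0)/91000 = 0.0001098 A
  Magnitude: I_R3 = 0.0001098 A
Part 3:
  I_R2 = (V_1 - V_2)/R2 = (9.99 - 0)/13000 = 0.0007685 A
  P_R2 = I_R2² × R2 = (0.0007685)² × 13000 = 0.007677 W
Part 4:
  Power in each resistor, P = (ΔV)²/R:
    P_R1 = (10 - 9.99)²/11 = 0.000008485 W
    P_R2 = (9.99 - 0)²/13000 = 0.007677 W
    P_R3 = (9.99 - 0)²/91000 = 0.001097 W
  P_total = P_R1 + P_R2 + P_R3 = 0.008783 W

Final answers:
1. V_1 = 9.99 V
2. I_R3 = 0.0001098 A
3. P_R2 = 0.007677 W
4. P_total = 0.008783 W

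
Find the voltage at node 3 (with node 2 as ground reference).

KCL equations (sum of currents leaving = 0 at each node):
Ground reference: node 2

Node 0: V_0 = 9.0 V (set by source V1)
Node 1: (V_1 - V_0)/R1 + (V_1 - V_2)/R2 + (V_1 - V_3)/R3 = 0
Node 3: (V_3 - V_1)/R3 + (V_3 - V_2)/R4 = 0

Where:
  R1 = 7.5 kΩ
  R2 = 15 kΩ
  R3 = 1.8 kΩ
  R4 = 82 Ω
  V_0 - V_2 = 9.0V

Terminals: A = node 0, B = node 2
Nodal analysis, taking node 2 as the 0 V reference.
Source V1 fixes V_0 = 9 V.
KCL at each unknown node (sum of currents leaving = 0; resistances in Ω):
  Node 1: (V_1 - 9)/7500 + (V_1 - 0)/15000 + (V_1 - V_3)/1800 = 0
  Node 3: (V_3 - V_1)/1800 + (V_3 - 0)/82 = 0
Collecting terms (coefficients in siemens):
  0.0007556·V_1 - 0.0005556·V_3 = 0.0012
  0.01275·V_3 - 0.0005556·V_1 = 0
Determinant D = (0.0007556)(0.01275) - (-0.0005556)(-0.0005556) = 0.000009325
V_1 = [(0.0012)(0.01275) - (-0.0005556)(0)]/D = 1.641 V
V_3 = [(0.0007556)(0) - (0.0012)(-0.0005556)]/D = 0.07149 V
The requested potential is V_3 = 0.07149 V.

Final answer: V_3 = 0.07149 V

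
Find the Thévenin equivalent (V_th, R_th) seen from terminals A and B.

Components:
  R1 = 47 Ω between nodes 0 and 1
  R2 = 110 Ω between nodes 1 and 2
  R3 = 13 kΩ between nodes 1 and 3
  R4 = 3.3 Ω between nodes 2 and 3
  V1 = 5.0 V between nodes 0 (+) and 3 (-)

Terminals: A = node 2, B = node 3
Step 1 — V_th is the open-circuit voltage V_A - V_B (nothing connected across the terminals).
Nodal analysis, taking node 3 as the 0 V reference.
Source V1 fixes V_0 = 5 V.
KCL at each unknown node (sum of currents leaving = 0; resistances in Ω):
  Node 1: (V_1 - 5)/47 + (V_1 - V_2)/110 + (V_1 - 0)/13000 = 0
  Node 2: (V_2 - V_1)/110 + (V_2 - 0)/3.3 = 0
Collecting terms (coefficients in siemens):
  0.03044·V_1 - 0.009091·V_2 = 0.1064
  0.3121·V_2 - 0.009091·V_1 = 0
Determinant D = (0.03044)(0.3121) - (-0.009091)(-0.009091) = 0.00942
V_1 = [(0.1064)(0.3121) - (-0.009091)(0)]/D = 3.525 V
V_2 = [(0.03044)(0) - (0.1064)(-0.009091)]/D = 0.1027 V
V_th = V_2 - V_3 = 0.1027 - 0 = 0.1027 V
Step 2 — R_th: zero the source — replace V1 by a short circuit (node 3 merges into node 0) — and find the resistance seen between A (node 2) and B (node 0).
Reduce the network between node 2 (A) and node 0 (B) by series/parallel combination:
  Rp1 = R1 ‖ R3 (parallel, both between nodes 0 and 1) = 1/(1/47 + 1/13000) = 46.83 Ω
  Rs1 = R2 + Rp1 (series, joined only at node 1) = 110 + 46.83 = 156.8 Ω
  Rp2 = R4 ‖ Rs1 (parallel, both between nodes 0 and 2) = 1/(1/3.3 + 1/156.8) = 3.232 Ω
R_th = 3.232 Ω

Final answer: V_th = 0.1027 V, R_th = 3.232 Ω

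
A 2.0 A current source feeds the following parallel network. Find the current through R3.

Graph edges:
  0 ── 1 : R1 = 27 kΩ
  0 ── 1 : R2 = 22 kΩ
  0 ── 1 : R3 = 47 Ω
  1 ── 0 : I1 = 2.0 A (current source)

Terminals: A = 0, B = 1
All resistors sit directly between nodes 0 and 1, so they are in parallel and share one voltage V; the full source current 2 A splits among them.
1/R_par = 1/27000 + 1/22000 + 1/47 = 0.02136 S  =>  R_par = 46.82 Ω
V = I × R_par = 2 × 46.82 = 93.64 V
I_R3 = V/R3 = 93.64/47 = 1.992 A

Final answer: 1.992 A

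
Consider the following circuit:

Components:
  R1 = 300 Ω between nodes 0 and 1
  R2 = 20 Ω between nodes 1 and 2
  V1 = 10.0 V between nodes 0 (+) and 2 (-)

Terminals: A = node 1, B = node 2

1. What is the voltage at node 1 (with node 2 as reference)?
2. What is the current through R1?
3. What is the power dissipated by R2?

Nodal analysis, taking node 2 as the 0 V reference.
Source V1 fixes V_0 = 10 V.
KCL at each unknown node (sum of currents leaving = 0; resistances in Ω):
  Node 1: (V_1 - 10)/300 + (V_1 - 0)/20 = 0
Collecting terms: 0.05333 × V_1 = 0.03333  =>  V_1 = 0.625 V
Part 1:
  Read off the nodal solution: V_1 = 0.625 V
Part 2:
  I_R1 = (V_0 - V_1)/R1 = (10 - 0.625)/300 = 0.03125 A
  Magnitude: I_R1 = 0.03125 A
Part 3:
  I_R2 = (V_1 - V_2)/R2 = (0.625 - 0)/20 = 0.03125 A
  P_R2 = I_R2² × R2 = (0.03125)² × 20 = 0.01953 W

Final answers:
1. V_1 = 0.625 V
2. I_R1 = 0.03125 A
3. P_R2 = 0.01953 W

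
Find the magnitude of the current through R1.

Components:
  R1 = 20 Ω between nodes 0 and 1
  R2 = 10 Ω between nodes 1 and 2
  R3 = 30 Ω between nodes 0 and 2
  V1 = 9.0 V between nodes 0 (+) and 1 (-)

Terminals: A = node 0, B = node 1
Nodal analysis, taking node 1 as the 0 V reference.
Source V1 fixes V_0 = 9 V.
KCL at each unknown node (sum of currents leaving = 0; resistances in Ω):
  Node 2: (V_2 - 0)/10 + (V_2 - 9)/30 = 0
Collecting terms: 0.1333 × V_2 = 0.3  =>  V_2 = 2.25 V
I_R1 = (V_0 - V_1)/R1 = (9 - 0)/20 = 0.45 A
|I_R1| = 0.45 A

Final answer: |I_R1| = 0.45 A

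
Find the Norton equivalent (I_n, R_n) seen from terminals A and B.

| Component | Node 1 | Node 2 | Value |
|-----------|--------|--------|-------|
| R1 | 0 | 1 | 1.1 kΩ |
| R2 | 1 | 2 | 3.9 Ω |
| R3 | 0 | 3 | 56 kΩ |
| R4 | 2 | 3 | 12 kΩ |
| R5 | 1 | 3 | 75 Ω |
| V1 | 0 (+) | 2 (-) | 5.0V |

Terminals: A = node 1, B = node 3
Find the Thévenin equivalent first; then I_n = V_th/R_th and R_n = R_th.
Step 1 — V_th is the open-circuit voltage V_A - V_B (nothing connected across the terminals).
Nodal analysis, taking node 2 as the 0 V reference.
Source V1 fixes V_0 = 5 V.
KCL at each unknown node (sum of currents leaving = 0; resistances in Ω):
  Node 1: (V_1 - 5)/1100 + (V_1 - 0)/3.9 + (V_1 - V_3)/75 = 0
  Node 3: (V_3 - 5)/56000 + (V_3 - 0)/12000 + (V_3 - V_1)/75 = 0
Collecting terms (coefficients in siemens):
  0.2707·V_1 - 0.01333·V_3 = 0.004545
  0.01343·V_3 - 0.01333·V_1 = 0.00008929
Determinant D = (0.2707)(0.01343) - (-0.01333)(-0.01333) = 0.003458
V_1 = [(0.004545)(0.01343) - (-0.01333)(0.00008929)]/D = 0.018 V
V_3 = [(0.2707)(0.00008929) - (0.004545)(-0.01333)]/D = 0.02451 V
V_th = V_1 - V_3 = 0.018 - 0.02451 = -0.00651 V
Step 2 — R_th: zero the source — replace V1 by a short circuit (node 2 merges into node 0) — and find the resistance seen between A (node 1) and B (node 3).
Reduce the network between node 1 (A) and node 3 (B) by series/parallel combination:
  Rp1 = R1 ‖ R2 (parallel, both between nodes 0 and 1) = 1/(1/1100 + 1/3.9) = 3.886 Ω
  Rp2 = R3 ‖ R4 (parallel, both between nodes 0 and 3) = 1/(1/56000 + 1/12000) = 9882 Ω
  Rs1 = Rp1 + Rp2 (series, joined only at node 0) = 3.886 + 9882 = 9886 Ω
  Rp3 = R5 ‖ Rs1 (parallel, both between nodes 1 and 3) = 1/(1/75 + 1/9886) = 74.44 Ω
R_th = 74.44 Ω
I_n = V_th/R_th = -0.00651/74.44 = -0.00008746 A, and R_n = R_th = 74.44 Ω

Final answer: I_n = -8.746e-05 A, R_n = 74.44 Ω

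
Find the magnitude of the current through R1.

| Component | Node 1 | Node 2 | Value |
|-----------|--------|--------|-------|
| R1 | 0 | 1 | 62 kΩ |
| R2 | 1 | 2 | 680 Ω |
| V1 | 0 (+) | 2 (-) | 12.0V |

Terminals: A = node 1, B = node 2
Nodal analysis, taking node 2 as the 0 V reference.
Source V1 fixes V_0 = 12 V.
KCL at each unknown node (sum of currents leaving = 0; resistances in Ω):
  Node 1: (V_1 - 12)/62000 + (V_1 - 0)/680 = 0
Collecting terms: 0.001487 × V_1 = 0.0001935  =>  V_1 = 0.1302 V
I_R1 = (V_0 - V_1)/R1 = (12 - 0.1302)/62000 = 0.0001914 A
|I_R1| = 0.0001914 A

Final answer: |I_R1| = 0.0001914 A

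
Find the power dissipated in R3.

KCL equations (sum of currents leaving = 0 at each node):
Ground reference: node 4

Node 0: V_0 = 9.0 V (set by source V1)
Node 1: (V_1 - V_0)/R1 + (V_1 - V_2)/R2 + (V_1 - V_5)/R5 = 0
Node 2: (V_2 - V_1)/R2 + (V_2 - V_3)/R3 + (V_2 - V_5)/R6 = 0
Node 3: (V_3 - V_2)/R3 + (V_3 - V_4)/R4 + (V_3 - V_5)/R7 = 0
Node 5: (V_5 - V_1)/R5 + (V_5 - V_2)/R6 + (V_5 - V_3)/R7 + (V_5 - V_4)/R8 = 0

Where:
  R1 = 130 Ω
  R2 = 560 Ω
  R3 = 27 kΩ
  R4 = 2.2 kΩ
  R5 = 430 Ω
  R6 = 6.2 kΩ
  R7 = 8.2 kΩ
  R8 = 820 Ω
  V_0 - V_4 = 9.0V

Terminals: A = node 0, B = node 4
Nodal analysis, taking node 4 as the 0 V reference.
Source V1 fixes V_0 = 9 V.
KCL at each unknown node (sum of currents leaving = 0; resistances in Ω):
  Node 1: (V_1 - 9)/130 + (V_1 - V_2)/560 + (V_1 - V_5)/430 = 0
  Node 2: (V_2 - V_1)/560 + (V_2 - V_3)/27000 + (V_2 - V_5)/6200 = 0
  Node 3: (V_3 - V_2)/27000 + (V_3 - 0)/2200 + (V_3 - V_5)/8200 = 0
  Node 5: (V_5 - V_1)/430 + (V_5 - V_2)/6200 + (V_5 - V_3)/8200 + (V_5 - 0)/820 = 0
Collecting terms (coefficients in siemens):
  0.0118·V_1 - 0.001786·V_2 - 0.002326·V_5 = 0.06923
  0.001984·V_2 - 0.001786·V_1 - 0.00003704·V_3 - 0.0001613·V_5 = 0
  0.0006135·V_3 - 0.00003704·V_2 - 0.000122·V_5 = 0
  0.003828·V_5 - 0.002326·V_1 - 0.0001613·V_2 - 0.000122·V_3 = 0
Solving these 4 simultaneous equations (Gaussian elimination) gives:
  V_1 = 8.074 V, V_2 = 7.724 V, V_3 = 1.515 V, V_5 = 5.278 V
I_R3 = (V_2 - V_3)/R3 = (7.724 - 1.515)/27000 = 0.0002299 A
P_R3 = I_R3² × R3 = (0.0002299)² × 27000 = 0.001428 W

Final answer: 0.001428 W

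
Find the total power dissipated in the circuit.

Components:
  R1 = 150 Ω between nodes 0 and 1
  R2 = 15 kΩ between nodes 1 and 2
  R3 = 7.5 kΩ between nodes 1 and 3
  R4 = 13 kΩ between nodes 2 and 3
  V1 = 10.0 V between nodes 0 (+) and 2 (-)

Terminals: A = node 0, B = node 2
Nodal analysis, taking node 2 as the 0 V reference.
Source V1 fixes V_0 = 10 V.
KCL at each unknown node (sum of currents leaving = 0; resistances in Ω):
  Node 1: (V_1 - 10)/150 + (V_1 - 0)/15000 + (V_1 - V_3)/7500 = 0
  Node 3: (V_3 - V_1)/7500 + (V_3 - 0)/13000 = 0
Collecting terms (coefficients in siemens):
  0.006867·V_1 - 0.0001333·V_3 = 0.06667
  0.0002103·V_3 - 0.0001333·V_1 = 0
Determinant D = (0.006867)(0.0002103) - (-0.0001333)(-0.0001333) = 0.000001426
V_1 = [(0.06667)(0.0002103) - (-0.0001333)(0)]/D = 9.83 V
V_3 = [(0.006867)(0) - (0.06667)(-0.0001333)]/D = 6.234 V
Power in each resistor, P = (ΔV)²/R:
  P_R1 = (10 - 9.83)²/150 = 0.0001932 W
  P_R2 = (9.83 - 0)²/15000 = 0.006442 W
  P_R3 = (9.83 - 6.234)²/7500 = 0.001724 W
  P_R4 = (0 - 6.234)²/13000 = 0.002989 W
P_total = P_R1 + P_R2 + P_R3 + P_R4 = 0.01135 W

Final answer: 0.01135 W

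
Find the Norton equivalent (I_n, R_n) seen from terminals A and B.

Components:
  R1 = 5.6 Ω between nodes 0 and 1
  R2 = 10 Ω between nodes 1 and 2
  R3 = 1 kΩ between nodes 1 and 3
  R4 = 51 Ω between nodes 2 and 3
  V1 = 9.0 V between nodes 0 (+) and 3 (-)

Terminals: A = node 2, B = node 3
Find the Thévenin equivalent first; then I_n = V_th/R_th and R_n = R_th.
Step 1 — V_th is the open-circuit voltage V_A - V_B (nothing connected across the terminals).
Nodal analysis, taking node 3 as the 0 V reference.
Source V1 fixes V_0 = 9 V.
KCL at each unknown node (sum of currents leaving = 0; resistances in Ω):
  Node 1: (V_1 - 9)/5.6 + (V_1 - V_2)/10 + (V_1 - 0)/1000 = 0
  Node 2: (V_2 - V_1)/10 + (V_2 - 0)/51 = 0
Collecting terms (coefficients in siemens):
  0.2796·V_1 - 0.1·V_2 = 1.607
  0.1196·V_2 - 0.1·V_1 = 0
Determinant D = (0.2796)(0.1196) - (-0.1)(-0.1) = 0.02344
V_1 = [(1.607)(0.1196) - (-0.1)(0)]/D = 8.201 V
V_2 = [(0.2796)(0) - (1.607)(-0.1)]/D = 6.857 V
V_th = V_2 - V_3 = 6.857 - 0 = 6.857 V
Step 2 — R_th: zero the source — replace V1 by a short circuit (node 3 merges into node 0) — and find the resistance seen between A (node 2) and B (node 0).
Reduce the network between node 2 (A) and node 0 (B) by series/parallel combination:
  Rp1 = R1 ‖ R3 (parallel, both between nodes 0 and 1) = 1/(1/5.6 + 1/1000) = 5.569 Ω
  Rs1 = R2 + Rp1 (series, joined only at node 1) = 10 + 5.569 = 15.57 Ω
  Rp2 = R4 ‖ Rs1 (parallel, both between nodes 0 and 2) = 1/(1/51 + 1/15.57) = 11.93 Ω
R_th = 11.93 Ω
I_n = V_th/R_th = 6.857/11.93 = 0.5749 A, and R_n = R_th = 11.93 Ω

Final answer: I_n = 0.5749 A, R_n = 11.93 Ω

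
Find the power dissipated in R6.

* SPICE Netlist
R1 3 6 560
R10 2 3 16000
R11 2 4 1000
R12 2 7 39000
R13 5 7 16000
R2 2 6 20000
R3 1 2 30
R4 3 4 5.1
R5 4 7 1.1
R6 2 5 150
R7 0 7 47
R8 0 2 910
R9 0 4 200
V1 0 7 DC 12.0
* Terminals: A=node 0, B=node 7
Nodal analysis, taking node 7 as the 0 V reference.
Source V1 fixes V_0 = 12 V.
KCL at each unknown node (sum of currents leaving = 0; resistances in Ω):
  Node 1: (V_1 - V_2)/30 = 0
  Node 2: (V_2 - V_6)/20000 + (V_2 - V_1)/30 + (V_2 - V_5)/150 + (V_2 - 12)/910 + (V_2 - V_3)/16000 + (V_2 - V_4)/1000 + (V_2 - 0)/39000 = 0
  Node 3: (V_3 - V_6)/560 + (V_3 - V_4)/5.1 + (V_3 - V_2)/16000 = 0
  Node 4: (V_4 - V_3)/5.1 + (V_4 - 0)/1.1 + (V_4 - 12)/200 + (V_4 - V_2)/1000 = 0
  Node 5: (V_5 - V_2)/150 + (V_5 - 0)/16000 = 0
  Node 6: (V_6 - V_3)/560 + (V_6 - V_2)/20000 = 0
Collecting terms (coefficients in siemens):
  0.03333·V_1 - 0.03333·V_2 = 0
  0.04224·V_2 - 0.03333·V_1 - 0.0000625·V_3 - 0.001·V_4 - 0.006667·V_5 - 0.00005·V_6 = 0.01319
  0.1979·V_3 - 0.0000625·V_2 - 0.1961·V_4 - 0.001786·V_6 = 0
  1.111·V_4 - 0.001·V_2 - 0.1961·V_3 = 0.06
  0.006729·V_5 - 0.006667·V_2 = 0
  0.001836·V_6 - 0.00005·V_2 - 0.001786·V_3 = 0
Solving these 6 simultaneous equations (Gaussian elimination) gives:
  V_1 = 5.775 V, V_2 = 5.775 V, V_3 = 0.0758 V, V_4 = 0.07257 V
  V_5 = 5.721 V, V_6 = 0.231 V
I_R6 = (V_2 - V_5)/R6 = (5.775 - 5.721)/150 = 0.0003576 A
P_R6 = I_R6² × R6 = (0.0003576)² × 150 = 0.00001918 W

Final answer: 1.918e-05 W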